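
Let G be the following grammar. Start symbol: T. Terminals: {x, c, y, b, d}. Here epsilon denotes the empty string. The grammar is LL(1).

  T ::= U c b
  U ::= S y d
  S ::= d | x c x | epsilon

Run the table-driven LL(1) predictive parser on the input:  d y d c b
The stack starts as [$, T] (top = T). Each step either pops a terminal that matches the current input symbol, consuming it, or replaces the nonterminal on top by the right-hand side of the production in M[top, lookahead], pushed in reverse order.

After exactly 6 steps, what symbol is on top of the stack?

     Stack        Input        Action
  1  $ T          d y d c b $  expand T ::= U c b
  2  $ b c U      d y d c b $  expand U ::= S y d
  3  $ b c d y S  d y d c b $  expand S ::= d
  4  $ b c d y d  d y d c b $  match d
  5  $ b c d y    y d c b $    match y
  6  $ b c d      d c b $      match d
Stack after step 6: $ b c (top = c).

c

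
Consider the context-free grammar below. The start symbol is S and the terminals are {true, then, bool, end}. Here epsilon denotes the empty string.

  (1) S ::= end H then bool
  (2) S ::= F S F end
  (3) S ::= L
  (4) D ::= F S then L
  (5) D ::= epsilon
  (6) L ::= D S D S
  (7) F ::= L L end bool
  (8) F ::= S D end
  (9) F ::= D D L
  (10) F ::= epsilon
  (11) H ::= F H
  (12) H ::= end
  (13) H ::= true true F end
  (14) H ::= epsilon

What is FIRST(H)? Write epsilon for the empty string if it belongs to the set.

{epsilon, end, true}

FIRST(S) = {end}  (via F S F end, L)
FIRST(D) = {epsilon, end}  (via F S then L)
FIRST(L) = {end}  (via D S D S)
FIRST(F) = {epsilon, end}  (via L L end bool, S D end, D D L)
FIRST(H) = {epsilon, end, true}  (via F H)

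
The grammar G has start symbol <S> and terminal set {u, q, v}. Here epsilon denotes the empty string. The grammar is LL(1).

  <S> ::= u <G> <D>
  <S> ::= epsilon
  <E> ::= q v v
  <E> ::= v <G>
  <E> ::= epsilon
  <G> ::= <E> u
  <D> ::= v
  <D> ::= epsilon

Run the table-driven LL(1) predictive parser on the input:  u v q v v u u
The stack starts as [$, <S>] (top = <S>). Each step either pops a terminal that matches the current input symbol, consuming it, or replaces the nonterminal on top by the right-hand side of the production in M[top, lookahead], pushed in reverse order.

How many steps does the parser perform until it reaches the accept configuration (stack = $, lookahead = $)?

step 1: stack=$ <S>  input=u v q v v u u $  — expand <S> ::= u <G> <D>
step 2: stack=$ <D> <G> u  input=u v q v v u u $  — match u
step 3: stack=$ <D> <G>  input=v q v v u u $  — expand <G> ::= <E> u
step 4: stack=$ <D> u <E>  input=v q v v u u $  — expand <E> ::= v <G>
step 5: stack=$ <D> u <G> v  input=v q v v u u $  — match v
step 6: stack=$ <D> u <G>  input=q v v u u $  — expand <G> ::= <E> u
step 7: stack=$ <D> u u <E>  input=q v v u u $  — expand <E> ::= q v v
step 8: stack=$ <D> u u v v q  input=q v v u u $  — match q
step 9: stack=$ <D> u u v v  input=v v u u $  — match v
step 10: stack=$ <D> u u v  input=v u u $  — match v
step 11: stack=$ <D> u u  input=u u $  — match u
step 12: stack=$ <D> u  input=u $  — match u
step 13: stack=$ <D>  input=$  — expand <D> ::= epsilon
Accept reached after 13 steps.

13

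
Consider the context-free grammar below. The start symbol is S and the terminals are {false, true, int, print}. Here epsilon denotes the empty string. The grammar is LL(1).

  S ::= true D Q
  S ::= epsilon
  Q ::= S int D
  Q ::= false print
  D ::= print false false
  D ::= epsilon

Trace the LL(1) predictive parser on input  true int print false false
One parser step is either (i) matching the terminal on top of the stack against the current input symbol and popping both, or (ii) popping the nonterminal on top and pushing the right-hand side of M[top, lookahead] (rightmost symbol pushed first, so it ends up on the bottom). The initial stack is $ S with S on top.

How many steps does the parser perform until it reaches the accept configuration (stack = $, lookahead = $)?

step 1: stack=$ S  input=true int print false false $  — expand S ::= true D Q
step 2: stack=$ Q D true  input=true int print false false $  — match true
step 3: stack=$ Q D  input=int print false false $  — expand D ::= epsilon
step 4: stack=$ Q  input=int print false false $  — expand Q ::= S int D
step 5: stack=$ D int S  input=int print false false $  — expand S ::= epsilon
step 6: stack=$ D int  input=int print false false $  — match int
step 7: stack=$ D  input=print false false $  — expand D ::= print false false
step 8: stack=$ false false print  input=print false false $  — match print
step 9: stack=$ false false  input=false false $  — match false
step 10: stack=$ false  input=false $  — match false
Accept reached after 10 steps.

10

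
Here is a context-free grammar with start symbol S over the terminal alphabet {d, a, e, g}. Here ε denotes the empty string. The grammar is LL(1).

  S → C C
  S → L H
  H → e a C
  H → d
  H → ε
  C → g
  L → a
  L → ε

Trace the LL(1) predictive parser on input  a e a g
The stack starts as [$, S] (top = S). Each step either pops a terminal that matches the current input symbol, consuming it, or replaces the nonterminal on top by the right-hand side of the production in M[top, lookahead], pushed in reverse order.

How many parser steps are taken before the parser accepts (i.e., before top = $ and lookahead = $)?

     Stack    Input      Action
  1  $ S      a e a g $  expand S → L H
  2  $ H L    a e a g $  expand L → a
  3  $ H a    a e a g $  match a
  4  $ H      e a g $    expand H → e a C
  5  $ C a e  e a g $    match e
  6  $ C a    a g $      match a
  7  $ C      g $        expand C → g
  8  $ g      g $        match g
Accept reached after 8 steps.

8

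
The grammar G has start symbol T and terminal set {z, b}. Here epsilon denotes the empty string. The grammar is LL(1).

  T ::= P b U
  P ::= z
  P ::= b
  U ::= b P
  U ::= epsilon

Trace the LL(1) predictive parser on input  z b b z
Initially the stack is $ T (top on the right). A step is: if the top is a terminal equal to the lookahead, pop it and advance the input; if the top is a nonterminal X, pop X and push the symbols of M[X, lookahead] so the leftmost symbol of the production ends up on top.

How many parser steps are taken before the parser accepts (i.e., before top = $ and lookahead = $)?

     Stack    Input      Action
  1  $ T      z b b z $  expand T ::= P b U
  2  $ U b P  z b b z $  expand P ::= z
  3  $ U b z  z b b z $  match z
  4  $ U b    b b z $    match b
  5  $ U      b z $      expand U ::= b P
  6  $ P b    b z $      match b
  7  $ P      z $        expand P ::= z
  8  $ z      z $        match z
Accept reached after 8 steps.

8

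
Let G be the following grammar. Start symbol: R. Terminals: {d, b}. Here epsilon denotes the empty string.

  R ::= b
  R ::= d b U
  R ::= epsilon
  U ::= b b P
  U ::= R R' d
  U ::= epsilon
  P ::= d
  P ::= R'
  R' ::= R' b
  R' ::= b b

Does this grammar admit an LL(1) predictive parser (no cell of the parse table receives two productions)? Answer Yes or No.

FIRST(R) = {epsilon, b, d}
FIRST(U) = {epsilon, b, d}
FIRST(P) = {b, d}
FIRST(R') = {b}
FOLLOW(R) = {$, b}
FOLLOW(U) = {$, b}
FOLLOW(P) = {$, b}
FOLLOW(R') = {$, b, d}
Cell M[R, b] receives both R ::= b and R ::= epsilon — the grammar is not LL(1).

No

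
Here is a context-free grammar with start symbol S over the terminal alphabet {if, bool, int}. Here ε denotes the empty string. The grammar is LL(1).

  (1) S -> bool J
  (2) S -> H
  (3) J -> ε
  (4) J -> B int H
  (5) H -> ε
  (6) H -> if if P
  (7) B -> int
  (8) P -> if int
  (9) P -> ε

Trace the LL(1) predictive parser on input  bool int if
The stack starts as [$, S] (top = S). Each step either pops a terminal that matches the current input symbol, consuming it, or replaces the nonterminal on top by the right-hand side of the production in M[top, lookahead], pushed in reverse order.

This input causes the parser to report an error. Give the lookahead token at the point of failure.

     Stack        Input          Action
  1  $ S          bool int if $  expand S -> bool J
  2  $ J bool     bool int if $  match bool
  3  $ J          int if $       expand J -> B int H
  4  $ H int B    int if $       expand B -> int
  5  $ H int int  int if $       match int
  6  $ H int      if $           error: top is terminal int but lookahead is if

if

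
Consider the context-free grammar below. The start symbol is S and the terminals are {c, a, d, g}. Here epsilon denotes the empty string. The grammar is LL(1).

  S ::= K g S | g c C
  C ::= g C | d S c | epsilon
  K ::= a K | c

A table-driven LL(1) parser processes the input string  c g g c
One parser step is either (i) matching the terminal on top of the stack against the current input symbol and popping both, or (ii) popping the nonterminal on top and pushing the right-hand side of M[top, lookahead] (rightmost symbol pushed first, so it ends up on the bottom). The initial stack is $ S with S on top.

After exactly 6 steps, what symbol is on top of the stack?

     Stack    Input      Action
  1  $ S      c g g c $  expand S ::= K g S
  2  $ S g K  c g g c $  expand K ::= c
  3  $ S g c  c g g c $  match c
  4  $ S g    g g c $    match g
  5  $ S      g c $      expand S ::= g c C
  6  $ C c g  g c $      match g
Stack after step 6: $ C c (top = c).

c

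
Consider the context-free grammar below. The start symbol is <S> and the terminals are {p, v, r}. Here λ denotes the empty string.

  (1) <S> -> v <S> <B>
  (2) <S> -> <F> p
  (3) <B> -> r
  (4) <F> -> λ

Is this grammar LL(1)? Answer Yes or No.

FIRST(<S>) = {p, v}
FIRST(<B>) = {r}
FIRST(<F>) = {λ}
FOLLOW(<S>) = {$, r}
FOLLOW(<B>) = {$, r}
FOLLOW(<F>) = {p}
Each cell of M receives at most one production.

Yes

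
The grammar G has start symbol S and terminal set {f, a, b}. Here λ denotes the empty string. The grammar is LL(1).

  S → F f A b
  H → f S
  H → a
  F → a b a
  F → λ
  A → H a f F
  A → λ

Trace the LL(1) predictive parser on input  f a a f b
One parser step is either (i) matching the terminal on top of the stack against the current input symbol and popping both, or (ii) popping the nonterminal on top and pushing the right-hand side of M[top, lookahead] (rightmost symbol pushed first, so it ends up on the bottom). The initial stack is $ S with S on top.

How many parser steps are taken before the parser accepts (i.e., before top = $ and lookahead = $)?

10

      Stack        Input        Action
   1  $ S          f a a f b $  expand S → F f A b
   2  $ b A f F    f a a f b $  expand F → λ
   3  $ b A f      f a a f b $  match f
   4  $ b A        a a f b $    expand A → H a f F
   5  $ b F f a H  a a f b $    expand H → a
   6  $ b F f a a  a a f b $    match a
   7  $ b F f a    a f b $      match a
   8  $ b F f      f b $        match f
   9  $ b F        b $          expand F → λ
  10  $ b          b $          match b
Accept reached after 10 steps.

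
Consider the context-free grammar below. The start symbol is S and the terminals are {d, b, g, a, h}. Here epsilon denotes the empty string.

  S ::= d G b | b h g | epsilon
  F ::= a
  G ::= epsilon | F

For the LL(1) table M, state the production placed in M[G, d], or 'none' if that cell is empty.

FIRST(S) = {epsilon, b, d}
FIRST(F) = {a}
FIRST(G) = {epsilon, a}  (via F)
FOLLOW(S) includes $ since S is the start symbol.
FOLLOW(G): in S::=d G b, G is followed by b with FIRST {b}. Thus FOLLOW(G) = {b}.
For G ::= epsilon: FIRST(epsilon) = {epsilon}, so it goes in M[G, t] for t ∈ {}; since epsilon ∈ FIRST, also for every t ∈ FOLLOW(G) = {b}.
For G ::= F: FIRST(F) = {a}, so it goes in M[G, t] for t ∈ {a}.
None of these place a production in M[G, d].

none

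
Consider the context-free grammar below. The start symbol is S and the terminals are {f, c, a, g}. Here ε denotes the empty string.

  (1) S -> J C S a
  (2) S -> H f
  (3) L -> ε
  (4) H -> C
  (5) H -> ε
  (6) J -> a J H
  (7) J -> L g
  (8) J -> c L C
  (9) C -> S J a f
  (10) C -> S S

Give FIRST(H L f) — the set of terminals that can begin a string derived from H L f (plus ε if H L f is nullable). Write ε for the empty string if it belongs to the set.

{a, c, f, g}

FIRST(L) = {ε}
FIRST(J) = {a, c, g}  (via L g)
FIRST(S) = {a, c, f, g}  (via J C S a, H f)
FIRST(C) = {a, c, f, g}  (via S J a f, S S)
FIRST(H) = {ε, a, c, f, g}  (via C)
FIRST(H L f): take FIRST of each symbol in turn, carrying on past any symbol whose FIRST contains ε; result {a, c, f, g}.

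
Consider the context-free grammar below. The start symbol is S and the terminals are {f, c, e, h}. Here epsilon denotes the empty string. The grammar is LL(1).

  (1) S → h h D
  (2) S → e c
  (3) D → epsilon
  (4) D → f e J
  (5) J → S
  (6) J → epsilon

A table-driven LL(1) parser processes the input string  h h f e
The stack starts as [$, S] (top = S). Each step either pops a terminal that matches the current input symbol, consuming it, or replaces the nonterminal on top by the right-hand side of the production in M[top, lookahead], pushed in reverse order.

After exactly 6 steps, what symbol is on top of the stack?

J

     Stack    Input      Action
  1  $ S      h h f e $  expand S → h h D
  2  $ D h h  h h f e $  match h
  3  $ D h    h f e $    match h
  4  $ D      f e $      expand D → f e J
  5  $ J e f  f e $      match f
  6  $ J e    e $        match e
Stack after step 6: $ J (top = J).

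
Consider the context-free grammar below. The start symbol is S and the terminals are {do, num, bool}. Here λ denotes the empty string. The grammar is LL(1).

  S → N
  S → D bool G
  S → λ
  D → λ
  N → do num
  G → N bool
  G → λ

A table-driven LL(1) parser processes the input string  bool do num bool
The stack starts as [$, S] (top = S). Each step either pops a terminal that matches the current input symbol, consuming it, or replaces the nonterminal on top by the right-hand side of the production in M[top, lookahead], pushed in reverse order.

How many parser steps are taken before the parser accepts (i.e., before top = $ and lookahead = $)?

8

     Stack          Input               Action
  1  $ S            bool do num bool $  expand S → D bool G
  2  $ G bool D     bool do num bool $  expand D → λ
  3  $ G bool       bool do num bool $  match bool
  4  $ G            do num bool $       expand G → N bool
  5  $ bool N       do num bool $       expand N → do num
  6  $ bool num do  do num bool $       match do
  7  $ bool num     num bool $          match num
  8  $ bool         bool $              match bool
Accept reached after 8 steps.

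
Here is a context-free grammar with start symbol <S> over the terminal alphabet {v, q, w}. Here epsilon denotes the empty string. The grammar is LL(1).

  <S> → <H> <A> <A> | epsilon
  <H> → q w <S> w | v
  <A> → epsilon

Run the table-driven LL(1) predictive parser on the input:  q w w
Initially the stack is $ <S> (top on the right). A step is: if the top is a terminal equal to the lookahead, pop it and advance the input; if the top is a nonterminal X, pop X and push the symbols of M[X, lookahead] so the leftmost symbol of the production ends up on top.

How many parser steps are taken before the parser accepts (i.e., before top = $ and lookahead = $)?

     Stack                Input    Action
  1  $ <S>                q w w $  expand <S> → <H> <A> <A>
  2  $ <A> <A> <H>        q w w $  expand <H> → q w <S> w
  3  $ <A> <A> w <S> w q  q w w $  match q
  4  $ <A> <A> w <S> w    w w $    match w
  5  $ <A> <A> w <S>      w $      expand <S> → epsilon
  6  $ <A> <A> w          w $      match w
  7  $ <A> <A>            $        expand <A> → epsilon
  8  $ <A>                $        expand <A> → epsilon
Accept reached after 8 steps.

8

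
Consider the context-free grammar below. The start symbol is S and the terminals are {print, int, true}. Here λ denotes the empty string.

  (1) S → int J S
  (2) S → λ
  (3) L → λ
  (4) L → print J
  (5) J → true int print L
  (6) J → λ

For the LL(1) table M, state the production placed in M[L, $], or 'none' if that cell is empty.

FIRST(S) = {λ, int}
FIRST(L) = {λ, print}
FIRST(J) = {λ, true}
FOLLOW(S) includes $ since S is the start symbol.
FOLLOW(L): in J→true int print L, the suffix after L is empty, so FOLLOW(L) ⊇ FOLLOW(J) = {$, int}. Thus FOLLOW(L) = {$, int}.
FOLLOW(J): in S→int J S, J is followed by S with FIRST {λ, int}; in S→int J S, the suffix after J is nullable, so FOLLOW(J) ⊇ FOLLOW(S) = {$}; in L→print J, the suffix after J is empty, so FOLLOW(J) ⊇ FOLLOW(L) = {$, int}. Thus FOLLOW(J) = {$, int}.
For L → λ: FIRST(λ) = {λ}, so it goes in M[L, t] for t ∈ {}; since λ ∈ FIRST, also for every t ∈ FOLLOW(L) = {$, int}.
For L → print J: FIRST(print J) = {print}, so it goes in M[L, t] for t ∈ {print}.

L → λ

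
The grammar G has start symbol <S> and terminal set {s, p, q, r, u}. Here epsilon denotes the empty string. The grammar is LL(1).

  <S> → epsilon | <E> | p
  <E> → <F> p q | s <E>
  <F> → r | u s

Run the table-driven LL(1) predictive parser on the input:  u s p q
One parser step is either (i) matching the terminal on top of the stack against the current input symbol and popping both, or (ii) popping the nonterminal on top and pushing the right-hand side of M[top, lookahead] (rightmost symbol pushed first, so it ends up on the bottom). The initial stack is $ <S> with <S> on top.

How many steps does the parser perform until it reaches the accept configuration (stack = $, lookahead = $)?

7

step 1: stack=$ <S>  input=u s p q $  — expand <S> → <E>
step 2: stack=$ <E>  input=u s p q $  — expand <E> → <F> p q
step 3: stack=$ q p <F>  input=u s p q $  — expand <F> → u s
step 4: stack=$ q p s u  input=u s p q $  — match u
step 5: stack=$ q p s  input=s p q $  — match s
step 6: stack=$ q p  input=p q $  — match p
step 7: stack=$ q  input=q $  — match q
Accept reached after 7 steps.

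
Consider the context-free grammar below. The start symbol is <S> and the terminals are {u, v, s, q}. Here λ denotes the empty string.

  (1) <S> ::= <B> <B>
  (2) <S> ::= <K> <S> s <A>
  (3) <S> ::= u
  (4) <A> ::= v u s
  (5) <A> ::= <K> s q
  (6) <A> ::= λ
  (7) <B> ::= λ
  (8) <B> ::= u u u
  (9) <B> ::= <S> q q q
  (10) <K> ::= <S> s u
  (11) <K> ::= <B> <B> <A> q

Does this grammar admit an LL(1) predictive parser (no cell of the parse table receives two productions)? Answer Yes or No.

FIRST(<S>) = {λ, q, s, u, v}
FIRST(<A>) = {λ, q, s, u, v}
FIRST(<B>) = {λ, q, s, u, v}
FIRST(<K>) = {q, s, u, v}
FOLLOW(<S>) = {$, q, s}
FOLLOW(<A>) = {$, q, s}
FOLLOW(<B>) = {$, q, s, u, v}
FOLLOW(<K>) = {q, s, u, v}
Cell M[<A>, q] receives both <A> ::= <K> s q and <A> ::= λ — the grammar is not LL(1).

No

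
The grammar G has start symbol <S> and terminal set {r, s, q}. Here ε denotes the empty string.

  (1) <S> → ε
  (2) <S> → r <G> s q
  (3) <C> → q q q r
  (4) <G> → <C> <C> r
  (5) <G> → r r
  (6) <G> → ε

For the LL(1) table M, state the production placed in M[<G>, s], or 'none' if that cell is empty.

FIRST(<S>): from <S>→ε we get {ε}; from <S>→r <G> s q we get {r}. So FIRST(<S>) = {ε, r}.
FIRST(<C>): from <C>→q q q r we get {q}. So FIRST(<C>) = {q}.
FIRST(<G>): from <G>→<C> <C> r we get {q}; from <G>→r r we get {r}; from <G>→ε we get {ε}. So FIRST(<G>) = {ε, q, r}.
FOLLOW(<S>) includes $ since <S> is the start symbol.
FOLLOW(<G>): in <S>→r <G> s q, <G> is followed by s q with FIRST {s}. Thus FOLLOW(<G>) = {s}.
For <G> → <C> <C> r: FIRST(<C> <C> r) = {q}, so it goes in M[<G>, t] for t ∈ {q}.
For <G> → r r: FIRST(r r) = {r}, so it goes in M[<G>, t] for t ∈ {r}.
For <G> → ε: FIRST(ε) = {ε}, so it goes in M[<G>, t] for t ∈ {}; since ε ∈ FIRST, also for every t ∈ FOLLOW(<G>) = {s}.

<G> → ε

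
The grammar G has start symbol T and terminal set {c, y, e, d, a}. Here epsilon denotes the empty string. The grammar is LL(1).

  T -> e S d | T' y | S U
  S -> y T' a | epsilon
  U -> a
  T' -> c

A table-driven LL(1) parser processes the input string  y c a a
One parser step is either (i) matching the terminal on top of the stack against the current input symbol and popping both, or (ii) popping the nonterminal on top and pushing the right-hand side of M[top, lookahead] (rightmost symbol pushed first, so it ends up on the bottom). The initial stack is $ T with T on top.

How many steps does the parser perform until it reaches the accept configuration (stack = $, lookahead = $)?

step 1: stack=$ T  input=y c a a $  — expand T -> S U
step 2: stack=$ U S  input=y c a a $  — expand S -> y T' a
step 3: stack=$ U a T' y  input=y c a a $  — match y
step 4: stack=$ U a T'  input=c a a $  — expand T' -> c
step 5: stack=$ U a c  input=c a a $  — match c
step 6: stack=$ U a  input=a a $  — match a
step 7: stack=$ U  input=a $  — expand U -> a
step 8: stack=$ a  input=a $  — match a
Accept reached after 8 steps.

8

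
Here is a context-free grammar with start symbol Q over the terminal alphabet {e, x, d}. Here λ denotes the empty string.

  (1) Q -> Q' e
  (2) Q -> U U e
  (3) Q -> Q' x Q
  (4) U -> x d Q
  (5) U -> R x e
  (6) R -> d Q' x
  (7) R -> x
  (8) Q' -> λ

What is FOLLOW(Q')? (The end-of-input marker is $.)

{e, x}

FIRST(R) = {d, x}
FIRST(Q') = {λ}
FIRST(U) = {d, x}  (via R x e)
FIRST(Q) = {d, e, x}  (via Q' e, U U e, Q' x Q)
FOLLOW(Q) includes $ since Q is the start symbol.
FOLLOW(U): in Q->U U e (occurrence 1), U is followed by U e with FIRST {d, x}; in Q->U U e (occurrence 2), U is followed by e with FIRST {e}. Thus FOLLOW(U) = {d, e, x}.
FOLLOW(Q): in Q->Q' x Q, the suffix after Q is empty (adds nothing new); in U->x d Q, the suffix after Q is empty, so FOLLOW(Q) ⊇ FOLLOW(U) = {d, e, x}. Thus FOLLOW(Q) = {$, d, e, x}.
FOLLOW(R): in U->R x e, R is followed by x e with FIRST {x}. Thus FOLLOW(R) = {x}.
FOLLOW(Q'): in Q->Q' e, Q' is followed by e with FIRST {e}; in Q->Q' x Q, Q' is followed by x Q with FIRST {x}; in R->d Q' x, Q' is followed by x with FIRST {x}. Thus FOLLOW(Q') = {e, x}.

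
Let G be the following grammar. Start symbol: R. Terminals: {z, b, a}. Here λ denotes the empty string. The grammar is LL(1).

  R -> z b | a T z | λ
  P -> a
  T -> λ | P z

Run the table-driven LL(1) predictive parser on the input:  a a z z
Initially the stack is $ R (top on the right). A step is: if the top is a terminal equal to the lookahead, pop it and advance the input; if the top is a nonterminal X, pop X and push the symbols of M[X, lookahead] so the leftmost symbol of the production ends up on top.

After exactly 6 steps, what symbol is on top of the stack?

z

     Stack    Input      Action
  1  $ R      a a z z $  expand R -> a T z
  2  $ z T a  a a z z $  match a
  3  $ z T    a z z $    expand T -> P z
  4  $ z z P  a z z $    expand P -> a
  5  $ z z a  a z z $    match a
  6  $ z z    z z $      match z
Stack after step 6: $ z (top = z).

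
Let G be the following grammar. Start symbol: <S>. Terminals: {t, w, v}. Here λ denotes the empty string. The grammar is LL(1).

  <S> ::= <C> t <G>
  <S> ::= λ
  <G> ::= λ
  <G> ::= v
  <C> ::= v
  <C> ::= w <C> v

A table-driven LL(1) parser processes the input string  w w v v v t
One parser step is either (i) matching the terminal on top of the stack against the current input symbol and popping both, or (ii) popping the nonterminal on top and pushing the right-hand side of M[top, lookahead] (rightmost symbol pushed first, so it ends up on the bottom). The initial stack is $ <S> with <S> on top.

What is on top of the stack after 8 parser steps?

v

step 1: stack=$ <S>  input=w w v v v t $  — expand <S> ::= <C> t <G>
step 2: stack=$ <G> t <C>  input=w w v v v t $  — expand <C> ::= w <C> v
step 3: stack=$ <G> t v <C> w  input=w w v v v t $  — match w
step 4: stack=$ <G> t v <C>  input=w v v v t $  — expand <C> ::= w <C> v
step 5: stack=$ <G> t v v <C> w  input=w v v v t $  — match w
step 6: stack=$ <G> t v v <C>  input=v v v t $  — expand <C> ::= v
step 7: stack=$ <G> t v v v  input=v v v t $  — match v
step 8: stack=$ <G> t v v  input=v v t $  — match v
Stack after step 8: $ <G> t v (top = v).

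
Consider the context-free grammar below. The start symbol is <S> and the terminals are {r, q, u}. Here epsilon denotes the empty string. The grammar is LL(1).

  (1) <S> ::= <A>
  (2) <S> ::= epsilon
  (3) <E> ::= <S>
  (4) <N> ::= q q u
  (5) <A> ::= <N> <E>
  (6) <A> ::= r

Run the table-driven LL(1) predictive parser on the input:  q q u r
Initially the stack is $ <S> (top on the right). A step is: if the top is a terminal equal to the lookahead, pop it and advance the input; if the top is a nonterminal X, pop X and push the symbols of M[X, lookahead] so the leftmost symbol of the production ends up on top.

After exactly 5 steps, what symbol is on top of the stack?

     Stack        Input      Action
  1  $ <S>        q q u r $  expand <S> ::= <A>
  2  $ <A>        q q u r $  expand <A> ::= <N> <E>
  3  $ <E> <N>    q q u r $  expand <N> ::= q q u
  4  $ <E> u q q  q q u r $  match q
  5  $ <E> u q    q u r $    match q
Stack after step 5: $ <E> u (top = u).

u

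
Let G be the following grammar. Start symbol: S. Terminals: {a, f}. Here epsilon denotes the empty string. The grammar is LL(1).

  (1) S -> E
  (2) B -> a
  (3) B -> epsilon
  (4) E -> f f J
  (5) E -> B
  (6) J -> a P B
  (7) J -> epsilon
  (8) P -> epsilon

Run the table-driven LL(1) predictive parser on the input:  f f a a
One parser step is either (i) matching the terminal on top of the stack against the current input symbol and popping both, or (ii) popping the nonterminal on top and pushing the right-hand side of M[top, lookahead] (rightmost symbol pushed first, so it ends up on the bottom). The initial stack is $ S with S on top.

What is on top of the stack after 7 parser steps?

     Stack    Input      Action
  1  $ S      f f a a $  expand S -> E
  2  $ E      f f a a $  expand E -> f f J
  3  $ J f f  f f a a $  match f
  4  $ J f    f a a $    match f
  5  $ J      a a $      expand J -> a P B
  6  $ B P a  a a $      match a
  7  $ B P    a $        expand P -> epsilon
Stack after step 7: $ B (top = B).

B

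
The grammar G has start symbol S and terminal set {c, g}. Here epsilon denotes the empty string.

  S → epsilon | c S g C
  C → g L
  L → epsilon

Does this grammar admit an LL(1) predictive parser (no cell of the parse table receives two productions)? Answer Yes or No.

Yes

FIRST(S) = {epsilon, c}
FIRST(C) = {g}
FIRST(L) = {epsilon}
FOLLOW(S) = {$, g}
FOLLOW(C) = {$, g}
FOLLOW(L) = {$, g}
Each cell of M receives at most one production.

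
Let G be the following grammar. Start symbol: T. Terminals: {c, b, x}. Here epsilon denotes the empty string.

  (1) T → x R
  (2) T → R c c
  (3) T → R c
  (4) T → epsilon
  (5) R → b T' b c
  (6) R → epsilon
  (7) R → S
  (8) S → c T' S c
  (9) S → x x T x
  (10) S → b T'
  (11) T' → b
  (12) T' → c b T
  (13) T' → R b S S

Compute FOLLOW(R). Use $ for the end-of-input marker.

{$, b, c, x}

FIRST(S): from S→c T' S c we get {c}; from S→x x T x we get {x}; from S→b T' we get {b}. So FIRST(S) = {b, c, x}.
FIRST(R): from R→b T' b c we get {b}; from R→epsilon we get {epsilon}; from R→S we get {b, c, x}. So FIRST(R) = {epsilon, b, c, x}.
FIRST(T): from T→x R we get {x}; from T→R c c we get {b, c, x}; from T→R c we get {b, c, x}; from T→epsilon we get {epsilon}. So FIRST(T) = {epsilon, b, c, x}.
FIRST(T'): from T'→b we get {b}; from T'→c b T we get {c}; from T'→R b S S we get {b, c, x}. So FIRST(T') = {b, c, x}.
FOLLOW(T) includes $ since T is the start symbol.
FOLLOW(T): in S→x x T x, T is followed by x with FIRST {x}; in T'→c b T, the suffix after T is empty, so FOLLOW(T) ⊇ FOLLOW(T') = {$, b, c, x}. Thus FOLLOW(T) = {$, b, c, x}.
FOLLOW(R): in T→x R, the suffix after R is empty, so FOLLOW(R) ⊇ FOLLOW(T) = {$, b, c, x}; in T→R c c, R is followed by c c with FIRST {c}; in T→R c, R is followed by c with FIRST {c}; in T'→R b S S, R is followed by b S S with FIRST {b}. Thus FOLLOW(R) = {$, b, c, x}.
FOLLOW(S): in R→S, the suffix after S is empty, so FOLLOW(S) ⊇ FOLLOW(R) = {$, b, c, x}; in S→c T' S c, S is followed by c with FIRST {c}; in T'→R b S S (occurrence 1), S is followed by S with FIRST {b, c, x}; in T'→R b S S (occurrence 2), the suffix after S is empty, so FOLLOW(S) ⊇ FOLLOW(T') = {$, b, c, x}. Thus FOLLOW(S) = {$, b, c, x}.
FOLLOW(T'): in R→b T' b c, T' is followed by b c with FIRST {b}; in S→c T' S c, T' is followed by S c with FIRST {b, c, x}; in S→b T', the suffix after T' is empty, so FOLLOW(T') ⊇ FOLLOW(S) = {$, b, c, x}. Thus FOLLOW(T') = {$, b, c, x}.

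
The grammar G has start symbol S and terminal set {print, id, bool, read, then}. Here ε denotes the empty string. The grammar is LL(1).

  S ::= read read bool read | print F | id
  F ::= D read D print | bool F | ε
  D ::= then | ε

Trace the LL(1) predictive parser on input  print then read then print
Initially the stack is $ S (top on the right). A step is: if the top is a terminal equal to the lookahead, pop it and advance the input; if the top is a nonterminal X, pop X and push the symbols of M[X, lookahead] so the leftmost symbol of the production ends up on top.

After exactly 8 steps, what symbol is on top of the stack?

print

     Stack                Input                         Action
  1  $ S                  print then read then print $  expand S ::= print F
  2  $ F print            print then read then print $  match print
  3  $ F                  then read then print $        expand F ::= D read D print
  4  $ print D read D     then read then print $        expand D ::= then
  5  $ print D read then  then read then print $        match then
  6  $ print D read       read then print $             match read
  7  $ print D            then print $                  expand D ::= then
  8  $ print then         then print $                  match then
Stack after step 8: $ print (top = print).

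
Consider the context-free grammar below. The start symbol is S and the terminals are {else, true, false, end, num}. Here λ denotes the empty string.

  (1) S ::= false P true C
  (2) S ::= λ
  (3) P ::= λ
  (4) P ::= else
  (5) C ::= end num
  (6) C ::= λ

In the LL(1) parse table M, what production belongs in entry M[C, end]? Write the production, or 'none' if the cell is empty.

FIRST(S) = {λ, false}
FIRST(P) = {λ, else}
FIRST(C) = {λ, end}
FOLLOW(S) includes $ since S is the start symbol.
FOLLOW(S): S appears on no right-hand side. Thus FOLLOW(S) = {$}.
FOLLOW(C): in S::=false P true C, the suffix after C is empty, so FOLLOW(C) ⊇ FOLLOW(S) = {$}. Thus FOLLOW(C) = {$}.
For C ::= end num: FIRST(end num) = {end}, so it goes in M[C, t] for t ∈ {end}.
For C ::= λ: FIRST(λ) = {λ}, so it goes in M[C, t] for t ∈ {}; since λ ∈ FIRST, also for every t ∈ FOLLOW(C) = {$}.

C ::= end num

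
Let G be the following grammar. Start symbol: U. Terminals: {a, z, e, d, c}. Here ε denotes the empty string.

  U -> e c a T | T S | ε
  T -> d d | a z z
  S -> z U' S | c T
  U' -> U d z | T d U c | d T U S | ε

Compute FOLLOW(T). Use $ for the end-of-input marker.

FIRST(T): from T->d d we get {d}; from T->a z z we get {a}. So FIRST(T) = {a, d}.
FIRST(S): from S->z U' S we get {z}; from S->c T we get {c}. So FIRST(S) = {c, z}.
FIRST(U): from U->e c a T we get {e}; from U->T S we get {a, d}; from U->ε we get {ε}. So FIRST(U) = {ε, a, d, e}.
FIRST(U'): from U'->U d z we get {a, d, e}; from U'->T d U c we get {a, d}; from U'->d T U S we get {d}; from U'->ε we get {ε}. So FIRST(U') = {ε, a, d, e}.
FOLLOW(U) includes $ since U is the start symbol.
FOLLOW(U): in U'->U d z, U is followed by d z with FIRST {d}; in U'->T d U c, U is followed by c with FIRST {c}; in U'->d T U S, U is followed by S with FIRST {c, z}. Thus FOLLOW(U) = {$, c, d, z}.
FOLLOW(U'): in S->z U' S, U' is followed by S with FIRST {c, z}. Thus FOLLOW(U') = {c, z}.
FOLLOW(S): in U->T S, the suffix after S is empty, so FOLLOW(S) ⊇ FOLLOW(U) = {$, c, d, z}; in S->z U' S, the suffix after S is empty (adds nothing new); in U'->d T U S, the suffix after S is empty, so FOLLOW(S) ⊇ FOLLOW(U') = {c, z}. Thus FOLLOW(S) = {$, c, d, z}.
FOLLOW(T): in U->e c a T, the suffix after T is empty, so FOLLOW(T) ⊇ FOLLOW(U) = {$, c, d, z}; in U->T S, T is followed by S with FIRST {c, z}; in S->c T, the suffix after T is empty, so FOLLOW(T) ⊇ FOLLOW(S) = {$, c, d, z}; in U'->T d U c, T is followed by d U c with FIRST {d}; in U'->d T U S, T is followed by U S with FIRST {a, c, d, e, z}. Thus FOLLOW(T) = {$, a, c, d, e, z}.

{$, a, c, d, e, z}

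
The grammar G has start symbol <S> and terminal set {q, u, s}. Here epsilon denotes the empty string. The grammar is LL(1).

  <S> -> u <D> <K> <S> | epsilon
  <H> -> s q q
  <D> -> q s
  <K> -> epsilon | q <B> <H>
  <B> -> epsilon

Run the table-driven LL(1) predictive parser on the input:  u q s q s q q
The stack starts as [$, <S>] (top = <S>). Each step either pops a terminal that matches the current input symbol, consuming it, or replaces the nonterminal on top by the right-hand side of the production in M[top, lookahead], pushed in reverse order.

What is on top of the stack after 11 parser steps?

      Stack            Input            Action
   1  $ <S>            u q s q s q q $  expand <S> -> u <D> <K> <S>
   2  $ <S> <K> <D> u  u q s q s q q $  match u
   3  $ <S> <K> <D>    q s q s q q $    expand <D> -> q s
   4  $ <S> <K> s q    q s q s q q $    match q
   5  $ <S> <K> s      s q s q q $      match s
   6  $ <S> <K>        q s q q $        expand <K> -> q <B> <H>
   7  $ <S> <H> <B> q  q s q q $        match q
   8  $ <S> <H> <B>    s q q $          expand <B> -> epsilon
   9  $ <S> <H>        s q q $          expand <H> -> s q q
  10  $ <S> q q s      s q q $          match s
  11  $ <S> q q        q q $            match q
Stack after step 11: $ <S> q (top = q).

q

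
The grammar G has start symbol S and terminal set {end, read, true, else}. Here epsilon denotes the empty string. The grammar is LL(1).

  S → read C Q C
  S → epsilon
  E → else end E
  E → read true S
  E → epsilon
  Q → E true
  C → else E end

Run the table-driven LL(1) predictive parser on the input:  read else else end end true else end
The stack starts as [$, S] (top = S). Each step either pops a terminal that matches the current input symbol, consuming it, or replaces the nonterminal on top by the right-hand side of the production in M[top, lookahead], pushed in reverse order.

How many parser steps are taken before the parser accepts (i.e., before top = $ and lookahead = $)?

      Stack                 Input                                   Action
   1  $ S                   read else else end end true else end $  expand S → read C Q C
   2  $ C Q C read          read else else end end true else end $  match read
   3  $ C Q C               else else end end true else end $       expand C → else E end
   4  $ C Q end E else      else else end end true else end $       match else
   5  $ C Q end E           else end end true else end $            expand E → else end E
   6  $ C Q end E end else  else end end true else end $            match else
   7  $ C Q end E end       end end true else end $                 match end
   8  $ C Q end E           end true else end $                     expand E → epsilon
   9  $ C Q end             end true else end $                     match end
  10  $ C Q                 true else end $                         expand Q → E true
  11  $ C true E            true else end $                         expand E → epsilon
  12  $ C true              true else end $                         match true
  13  $ C                   else end $                              expand C → else E end
  14  $ end E else          else end $                              match else
  15  $ end E               end $                                   expand E → epsilon
  16  $ end                 end $                                   match end
Accept reached after 16 steps.

16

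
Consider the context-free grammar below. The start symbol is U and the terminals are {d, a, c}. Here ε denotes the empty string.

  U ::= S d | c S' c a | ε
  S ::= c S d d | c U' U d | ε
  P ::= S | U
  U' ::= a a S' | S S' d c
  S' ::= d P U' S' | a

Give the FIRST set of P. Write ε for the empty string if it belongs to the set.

{ε, c, d}

FIRST(S) = {ε, c}
FIRST(S') = {a, d}
FIRST(U) = {ε, c, d}  (via S d)
FIRST(U') = {a, c, d}  (via S S' d c)
FIRST(P) = {ε, c, d}  (via S, U)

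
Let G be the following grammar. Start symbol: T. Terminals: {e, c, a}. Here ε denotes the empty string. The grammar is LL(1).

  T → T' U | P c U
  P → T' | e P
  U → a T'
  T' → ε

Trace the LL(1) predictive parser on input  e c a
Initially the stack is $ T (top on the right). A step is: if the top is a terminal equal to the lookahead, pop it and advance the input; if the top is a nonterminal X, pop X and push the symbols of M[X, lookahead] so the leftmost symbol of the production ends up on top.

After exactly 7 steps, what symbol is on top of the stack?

step 1: stack=$ T  input=e c a $  — expand T → P c U
step 2: stack=$ U c P  input=e c a $  — expand P → e P
step 3: stack=$ U c P e  input=e c a $  — match e
step 4: stack=$ U c P  input=c a $  — expand P → T'
step 5: stack=$ U c T'  input=c a $  — expand T' → ε
step 6: stack=$ U c  input=c a $  — match c
step 7: stack=$ U  input=a $  — expand U → a T'
Stack after step 7: $ T' a (top = a).

a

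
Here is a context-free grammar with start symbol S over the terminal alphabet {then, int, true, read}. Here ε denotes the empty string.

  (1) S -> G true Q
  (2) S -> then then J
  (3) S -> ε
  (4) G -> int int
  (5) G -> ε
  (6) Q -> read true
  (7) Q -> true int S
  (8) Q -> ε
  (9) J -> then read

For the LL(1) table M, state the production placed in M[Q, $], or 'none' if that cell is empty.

FIRST(G) = {ε, int}
FIRST(Q) = {ε, read, true}
FIRST(J) = {then}
FIRST(S) = {ε, int, then, true}  (via G true Q)
FOLLOW(S) includes $ since S is the start symbol.
FOLLOW(S): in Q->true int S, the suffix after S is empty, so FOLLOW(S) ⊇ FOLLOW(Q) = {$}. Thus FOLLOW(S) = {$}.
FOLLOW(Q): in S->G true Q, the suffix after Q is empty, so FOLLOW(Q) ⊇ FOLLOW(S) = {$}. Thus FOLLOW(Q) = {$}.
For Q -> read true: FIRST(read true) = {read}, so it goes in M[Q, t] for t ∈ {read}.
For Q -> true int S: FIRST(true int S) = {true}, so it goes in M[Q, t] for t ∈ {true}.
For Q -> ε: FIRST(ε) = {ε}, so it goes in M[Q, t] for t ∈ {}; since ε ∈ FIRST, also for every t ∈ FOLLOW(Q) = {$}.

Q -> ε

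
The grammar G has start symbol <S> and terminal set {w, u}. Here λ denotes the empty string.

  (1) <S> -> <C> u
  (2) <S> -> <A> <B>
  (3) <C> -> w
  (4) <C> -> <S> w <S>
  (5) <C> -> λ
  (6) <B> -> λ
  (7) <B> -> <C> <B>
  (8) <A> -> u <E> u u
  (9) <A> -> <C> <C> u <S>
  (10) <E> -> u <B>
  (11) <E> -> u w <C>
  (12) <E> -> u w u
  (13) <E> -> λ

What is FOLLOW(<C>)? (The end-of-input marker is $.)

{$, u, w}

FIRST(<E>): from <E>->u <B> we get {u}; from <E>->u w <C> we get {u}; from <E>->u w u we get {u}; from <E>->λ we get {λ}. So FIRST(<E>) = {λ, u}.
FIRST(<S>): from <S>-><C> u we get {u, w}; from <S>-><A> <B> we get {u, w}. So FIRST(<S>) = {u, w}.
FIRST(<C>): from <C>->w we get {w}; from <C>-><S> w <S> we get {u, w}; from <C>->λ we get {λ}. So FIRST(<C>) = {λ, u, w}.
FIRST(<B>): from <B>->λ we get {λ}; from <B>-><C> <B> we get {λ, u, w}. So FIRST(<B>) = {λ, u, w}.
FIRST(<A>): from <A>->u <E> u u we get {u}; from <A>-><C> <C> u <S> we get {u, w}. So FIRST(<A>) = {u, w}.
FOLLOW(<S>) includes $ since <S> is the start symbol.
FOLLOW(<E>): in <A>->u <E> u u, <E> is followed by u u with FIRST {u}. Thus FOLLOW(<E>) = {u}.
FOLLOW(<S>): in <C>-><S> w <S> (occurrence 1), <S> is followed by w <S> with FIRST {w}; in <C>-><S> w <S> (occurrence 2), the suffix after <S> is empty, so FOLLOW(<S>) ⊇ FOLLOW(<C>) = {$, u, w}; in <A>-><C> <C> u <S>, the suffix after <S> is empty, so FOLLOW(<S>) ⊇ FOLLOW(<A>) = {$, u, w}. Thus FOLLOW(<S>) = {$, u, w}.
FOLLOW(<B>): in <S>-><A> <B>, the suffix after <B> is empty, so FOLLOW(<B>) ⊇ FOLLOW(<S>) = {$, u, w}; in <B>-><C> <B>, the suffix after <B> is empty (adds nothing new); in <E>->u <B>, the suffix after <B> is empty, so FOLLOW(<B>) ⊇ FOLLOW(<E>) = {u}. Thus FOLLOW(<B>) = {$, u, w}.
FOLLOW(<C>): in <S>-><C> u, <C> is followed by u with FIRST {u}; in <B>-><C> <B>, <C> is followed by <B> with FIRST {λ, u, w}; in <B>-><C> <B>, the suffix after <C> is nullable, so FOLLOW(<C>) ⊇ FOLLOW(<B>) = {$, u, w}; in <A>-><C> <C> u <S> (occurrence 1), <C> is followed by <C> u <S> with FIRST {u, w}; in <A>-><C> <C> u <S> (occurrence 2), <C> is followed by u <S> with FIRST {u}; in <E>->u w <C>, the suffix after <C> is empty, so FOLLOW(<C>) ⊇ FOLLOW(<E>) = {u}. Thus FOLLOW(<C>) = {$, u, w}.
FOLLOW(<A>): in <S>-><A> <B>, <A> is followed by <B> with FIRST {λ, u, w}; in <S>-><A> <B>, the suffix after <A> is nullable, so FOLLOW(<A>) ⊇ FOLLOW(<S>) = {$, u, w}. Thus FOLLOW(<A>) = {$, u, w}.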